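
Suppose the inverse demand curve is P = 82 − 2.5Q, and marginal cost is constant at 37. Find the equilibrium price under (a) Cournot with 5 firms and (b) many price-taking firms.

Cournot with 5 identical firms: the symmetric best-response condition is 82 − 15q = 37. Each firm produces q = 3, total output Q = 15, price P = 44.5.
Competitive firms price at marginal cost: P = 37, giving Q = 18.

Cournot: P = 44.5; Competition: P = 37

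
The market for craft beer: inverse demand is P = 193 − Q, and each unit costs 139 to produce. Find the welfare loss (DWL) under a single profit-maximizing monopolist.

DWL = 364.5

Perfect competition: P = MC = 139, so 193 − Q = 139 and Q = 54.
Monopoly sets MR = MC: 193 − 2Q = 139 ⇒ Q = 27, P = 193 − 27 = 166.
DWL is the triangle between Q = 27 and Q = 54: ½·(54 − 27)·(166 − 139) = 364.5.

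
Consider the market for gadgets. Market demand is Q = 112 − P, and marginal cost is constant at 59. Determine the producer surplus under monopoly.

PS = 702.25

Inverting demand: P = 112 − Q.
The monopolist equates marginal revenue to marginal cost: 112 − 2Q = 59, so Q = 26.5. From demand, P = 85.5.
PS = (85.5 − 59)·26.5 = 702.25.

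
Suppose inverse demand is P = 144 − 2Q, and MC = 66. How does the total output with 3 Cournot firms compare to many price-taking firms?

With 3 symmetric Cournot firms, each firm's FOC gives 144 − 8q = 66, so q = 9.75, Q = 3·9.75 = 29.25, and P = 85.5.
Perfect competition: P = MC = 66, so 144 − 2Q = 66 and Q = 39.

Cournot: Q = 29.25; Competition: Q = 39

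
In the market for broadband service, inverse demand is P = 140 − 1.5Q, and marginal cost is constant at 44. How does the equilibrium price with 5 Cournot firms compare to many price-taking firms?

Cournot: P = 60; Competition: P = 44

With 5 symmetric Cournot firms, each firm's FOC gives 140 − 9q = 44, so q = 32/3, Q = 5·32/3 = 160/3, and P = 60.
Under competition P = MC = 44, so Q = (140 − 44)/1.5 = 64.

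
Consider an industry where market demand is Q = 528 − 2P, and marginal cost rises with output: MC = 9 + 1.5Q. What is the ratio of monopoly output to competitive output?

Inverting demand: P = 264 − 0.5Q.
A monopolist chooses Q where MR = MC. MR = 264 − Q; setting this equal to 9 + 1.5Q gives Q = 102 and P = 213.
Competitive equilibrium sets price equal to marginal cost: 264 − 0.5Q = 9 + 1.5Q, so Q = 127.5 and P = 200.25.
Ratio Q_m/Q_c = 102/127.5 = 0.8.

Q_m/Q_c = 0.8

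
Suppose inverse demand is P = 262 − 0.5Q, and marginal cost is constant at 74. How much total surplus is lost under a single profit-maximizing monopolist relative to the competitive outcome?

DWL = 8836

Perfect competition: P = MC = 74, so 262 − 0.5Q = 74 and Q = 376.
Monopoly sets MR = MC: 262 − Q = 74 ⇒ Q = 188, P = 262 − 0.5·188 = 168.
DWL is the triangle between Q = 188 and Q = 376: ½·(376 − 188)·(168 − 74) = 8836.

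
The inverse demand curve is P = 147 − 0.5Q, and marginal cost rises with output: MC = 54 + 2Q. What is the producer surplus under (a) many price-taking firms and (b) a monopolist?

Under competition P = MC: 147 − 0.5Q = 54 + 2Q ⇒ Q = 37.2, P = 128.4.
PS = P·Q − VC(Q) = 128.4·37.2 − (54·37.2 + ½·2·37.2²) = 1383.84.
The monopolist equates marginal revenue to marginal cost: 147 − Q = 54 + 2Q, so Q = 31. From demand, P = 131.5.
PS = P·Q − VC(Q) = 131.5·31 − (54·31 + ½·2·31²) = 1441.5.

Competition: PS = 1383.84; Monopoly: PS = 1441.5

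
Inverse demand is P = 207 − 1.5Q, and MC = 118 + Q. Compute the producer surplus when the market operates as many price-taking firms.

PS = 633.68

Under competition P = MC: 207 − 1.5Q = 118 + Q ⇒ Q = 35.6, P = 153.6.
PS = P·Q − VC(Q) = 153.6·35.6 − (118·35.6 + ½·1·35.6²) = 633.68.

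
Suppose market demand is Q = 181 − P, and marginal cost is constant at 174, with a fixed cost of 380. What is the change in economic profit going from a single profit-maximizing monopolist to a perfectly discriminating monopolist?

Inverting demand: P = 181 − Q.
Monopoly sets MR = MC: 181 − 2Q = 174 ⇒ Q = 3.5, P = 181 − 3.5 = 177.5.
Profit = (177.5 − 174)·3.5 − 380 = −367.75.
With perfect price discrimination, output is the efficient level Q = 7 (where demand meets MC), but every buyer pays their willingness to pay: CS = 0 and PS = total surplus.
PS equals the full surplus area, 24.5. Profit = 24.5 − 380 = −355.5.
Change in economic profit: −355.5 − −367.75 = 12.25.

π rises by 12.25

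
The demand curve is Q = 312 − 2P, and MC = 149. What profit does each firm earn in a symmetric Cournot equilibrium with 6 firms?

Inverting demand: P = 156 − 0.5Q.
In a 6-firm Cournot equilibrium, symmetry and the first-order condition give q = (156 − 149)/(3.5) = 2. So Q = 12 and P = 150.
Each firm's profit = (150 − 149)·2 = 2.

π_i = 2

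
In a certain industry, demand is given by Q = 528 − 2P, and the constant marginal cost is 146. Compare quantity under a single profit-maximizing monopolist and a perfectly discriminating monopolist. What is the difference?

Quantity rises by 118

Inverting demand: P = 264 − 0.5Q.
Monopoly sets MR = MC: 264 − Q = 146 ⇒ Q = 118, P = 264 − 0.5·118 = 205.
With perfect price discrimination, output is the efficient level Q = 236 (where demand meets MC), but every buyer pays their willingness to pay: CS = 0 and PS = total surplus.
Change in quantity: 236 − 118 = 118.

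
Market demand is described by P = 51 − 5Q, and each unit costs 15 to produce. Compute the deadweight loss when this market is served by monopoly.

DWL = 32.4

Under competition P = MC = 15, so Q = (51 − 15)/5 = 7.2.
The monopolist equates marginal revenue to marginal cost: 51 − 10Q = 15, so Q = 3.6. From demand, P = 33.
DWL is the triangle between Q = 3.6 and Q = 7.2: ½·(7.2 − 3.6)·(33 − 15) = 32.4.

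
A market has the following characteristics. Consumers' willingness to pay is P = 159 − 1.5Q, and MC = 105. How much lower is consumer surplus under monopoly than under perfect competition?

Competitive firms price at marginal cost: P = 105, giving Q = 36.
CS = ½·(159 − 105)·36 = 972.
A monopolist chooses Q where MR = MC. MR = 159 − 3Q; setting this equal to 105 gives Q = 18 and P = 132.
CS = ½·(159 − 132)·18 = 243.
Change in consumer surplus: 243 − 972 = −729.

Consumer surplus falls by 729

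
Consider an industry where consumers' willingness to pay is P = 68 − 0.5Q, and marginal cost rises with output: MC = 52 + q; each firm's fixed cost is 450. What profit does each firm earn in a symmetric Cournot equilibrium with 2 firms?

π_i = −409.04

Cournot with 2 identical firms: the symmetric best-response condition is 68 − 1.5q = 52 + q. Each firm produces q = 6.4, total output Q = 12.8, price P = 61.6.
Each firm's profit = 61.6·6.4 − (52·6.4 + ½·1·6.4²) − 450 = −409.04.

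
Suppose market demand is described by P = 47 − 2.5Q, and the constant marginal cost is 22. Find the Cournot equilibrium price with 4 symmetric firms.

In a 4-firm Cournot equilibrium, symmetry and the first-order condition give q = (47 − 22)/(12.5) = 2. So Q = 8 and P = 27.

P = 27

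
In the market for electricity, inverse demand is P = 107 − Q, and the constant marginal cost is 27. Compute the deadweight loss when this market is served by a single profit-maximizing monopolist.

DWL = 800

Perfect competition: P = MC = 27, so 107 − Q = 27 and Q = 80.
The monopolist equates marginal revenue to marginal cost: 107 − 2Q = 27, so Q = 40. From demand, P = 67.
DWL is the triangle between Q = 40 and Q = 80: ½·(80 − 40)·(67 − 27) = 800.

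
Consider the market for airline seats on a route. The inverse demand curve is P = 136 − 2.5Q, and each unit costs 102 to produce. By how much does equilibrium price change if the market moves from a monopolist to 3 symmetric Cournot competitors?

P falls by 8.5

Monopoly sets MR = MC: 136 − 5Q = 102 ⇒ Q = 6.8, P = 136 − 2.5·6.8 = 119.
With 3 symmetric Cournot firms, each firm's FOC gives 136 − 10q = 102, so q = 3.4, Q = 3·3.4 = 10.2, and P = 110.5.
Change in equilibrium price: 110.5 − 119 = −8.5.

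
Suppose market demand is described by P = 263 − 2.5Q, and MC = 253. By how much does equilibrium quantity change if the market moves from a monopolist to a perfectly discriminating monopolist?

Equilibrium quantity rises by 2

The monopolist equates marginal revenue to marginal cost: 263 − 5Q = 253, so Q = 2. From demand, P = 258.
A perfectly discriminating monopolist sells every unit with P(Q) ≥ MC(Q), so output equals the competitive quantity Q = 4. Each buyer pays their reservation price, so CS = 0 and the firm captures all surplus.
Change in equilibrium quantity: 4 − 2 = 2.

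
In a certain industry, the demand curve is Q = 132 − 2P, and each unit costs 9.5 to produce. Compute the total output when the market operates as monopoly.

Q = 56.5

Inverting demand: P = 66 − 0.5Q.
Monopoly sets MR = MC: 66 − Q = 9.5 ⇒ Q = 56.5, P = 66 − 0.5·56.5 = 37.75.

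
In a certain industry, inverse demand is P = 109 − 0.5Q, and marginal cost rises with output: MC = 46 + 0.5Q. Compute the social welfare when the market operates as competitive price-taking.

Competitive equilibrium sets price equal to marginal cost: 109 − 0.5Q = 46 + 0.5Q, so Q = 63 and P = 77.5.
CS = ½·(109 − 77.5)·63 = 992.25; PS = (77.5·63 − 46·63 − ½·0.5·63²) = 992.25; TS = 1984.5.

TS = 1984.5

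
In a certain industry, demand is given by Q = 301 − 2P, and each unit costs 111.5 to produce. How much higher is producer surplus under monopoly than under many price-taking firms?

PS rises by 760.5

Inverting demand: P = 150.5 − 0.5Q.
Perfect competition: P = MC = 111.5, so 150.5 − 0.5Q = 111.5 and Q = 78.
PS = (111.5 − 111.5)·78 = 0.
A monopolist chooses Q where MR = MC. MR = 150.5 − Q; setting this equal to 111.5 gives Q = 39 and P = 131.
PS = (131 − 111.5)·39 = 760.5.
Change in producer surplus: 760.5 − 0 = 760.5.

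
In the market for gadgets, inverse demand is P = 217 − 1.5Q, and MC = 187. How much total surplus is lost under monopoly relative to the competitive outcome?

DWL = 75

Competitive firms price at marginal cost: P = 187, giving Q = 20.
A monopolist chooses Q where MR = MC. MR = 217 − 3Q; setting this equal to 187 gives Q = 10 and P = 202.
DWL is the triangle between Q = 10 and Q = 20: ½·(20 − 10)·(202 − 187) = 75.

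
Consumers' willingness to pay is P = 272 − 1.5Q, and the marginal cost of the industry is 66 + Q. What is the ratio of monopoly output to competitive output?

Q_m/Q_c = 0.625

Monopoly sets MR = MC: 272 − 3Q = 66 + Q ⇒ Q = 51.5, P = 272 − 1.5·51.5 = 194.75.
Competitive equilibrium sets price equal to marginal cost: 272 − 1.5Q = 66 + Q, so Q = 82.4 and P = 148.4.
Ratio Q_m/Q_c = 51.5/82.4 = 0.625.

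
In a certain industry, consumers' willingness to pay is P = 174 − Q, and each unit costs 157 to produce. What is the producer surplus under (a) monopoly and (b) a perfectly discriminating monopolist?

Monopoly sets MR = MC: 174 − 2Q = 157 ⇒ Q = 8.5, P = 174 − 8.5 = 165.5.
PS = (165.5 − 157)·8.5 = 72.25.
Under first-degree price discrimination the firm charges each unit its demand price and produces up to where P = MC, i.e. Q = 17. Consumer surplus is zero; producer surplus equals total surplus.
PS = ½·(174 − 157)·17 = 144.5.

Monopoly: PS = 72.25; Perfect PD: PS = 144.5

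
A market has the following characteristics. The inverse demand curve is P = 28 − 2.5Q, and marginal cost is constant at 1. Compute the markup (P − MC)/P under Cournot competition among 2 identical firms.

Lerner index = 0.9

Cournot with 2 identical firms: the symmetric best-response condition is 28 − 7.5q = 1. Each firm produces q = 3.6, total output Q = 7.2, price P = 10.
Lerner index = (P − MC)/P = (10 − 1)/10 = 0.9.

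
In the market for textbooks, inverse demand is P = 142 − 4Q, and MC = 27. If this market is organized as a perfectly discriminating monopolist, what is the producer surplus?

A perfectly discriminating monopolist sells every unit with P(Q) ≥ MC(Q), so output equals the competitive quantity Q = 28.75. Each buyer pays their reservation price, so CS = 0 and the firm captures all surplus.
PS = ½·(142 − 27)·28.75 = 1653.125.

PS = 1653.125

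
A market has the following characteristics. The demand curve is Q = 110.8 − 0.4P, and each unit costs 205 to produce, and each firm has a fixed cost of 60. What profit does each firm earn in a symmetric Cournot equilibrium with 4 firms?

Inverting demand: P = 277 − 2.5Q.
With 4 symmetric Cournot firms, each firm's FOC gives 277 − 12.5q = 205, so q = 5.76, Q = 4·5.76 = 23.04, and P = 219.4.
Each firm's profit = (219.4 − 205)·5.76 − 60 = 22.944.

π_i = 22.944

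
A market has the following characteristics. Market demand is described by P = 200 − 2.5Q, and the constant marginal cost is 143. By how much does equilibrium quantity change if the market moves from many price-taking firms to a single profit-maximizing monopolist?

Under competition P = MC = 143, so Q = (200 − 143)/2.5 = 22.8.
Monopoly sets MR = MC: 200 − 5Q = 143 ⇒ Q = 11.4, P = 200 − 2.5·11.4 = 171.5.
Change in equilibrium quantity: 11.4 − 22.8 = −11.4.

Q falls by 11.4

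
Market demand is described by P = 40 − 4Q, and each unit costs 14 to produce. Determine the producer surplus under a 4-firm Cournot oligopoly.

PS = 27.04

In a 4-firm Cournot equilibrium, symmetry and the first-order condition give q = (40 − 14)/(20) = 1.3. So Q = 5.2 and P = 19.2.
PS = (19.2 − 14)·5.2 = 27.04.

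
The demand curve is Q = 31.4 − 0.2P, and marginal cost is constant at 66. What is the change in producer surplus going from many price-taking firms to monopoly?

Producer surplus rises by 414.05

Inverting demand: P = 157 − 5Q.
Under competition P = MC = 66, so Q = (157 − 66)/5 = 18.2.
PS = (66 − 66)·18.2 = 0.
The monopolist equates marginal revenue to marginal cost: 157 − 10Q = 66, so Q = 9.1. From demand, P = 111.5.
PS = (111.5 − 66)·9.1 = 414.05.
Change in producer surplus: 414.05 − 0 = 414.05.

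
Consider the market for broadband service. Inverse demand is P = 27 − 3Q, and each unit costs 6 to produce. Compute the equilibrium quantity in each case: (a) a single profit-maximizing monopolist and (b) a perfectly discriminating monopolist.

The monopolist equates marginal revenue to marginal cost: 27 − 6Q = 6, so Q = 3.5. From demand, P = 16.5.
A perfectly discriminating monopolist sells every unit with P(Q) ≥ MC(Q), so output equals the competitive quantity Q = 7. Each buyer pays their reservation price, so CS = 0 and the firm captures all surplus.

Monopoly: Q = 3.5; Perfect PD: Q = 7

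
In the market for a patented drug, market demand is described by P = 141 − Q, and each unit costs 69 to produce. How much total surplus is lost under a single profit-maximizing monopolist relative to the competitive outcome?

Perfect competition: P = MC = 69, so 141 − Q = 69 and Q = 72.
The monopolist equates marginal revenue to marginal cost: 141 − 2Q = 69, so Q = 36. From demand, P = 105.
DWL is the triangle between Q = 36 and Q = 72: ½·(72 − 36)·(105 − 69) = 648.

DWL = 648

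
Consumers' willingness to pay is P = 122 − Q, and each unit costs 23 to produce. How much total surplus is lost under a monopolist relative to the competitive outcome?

Perfect competition: P = MC = 23, so 122 − Q = 23 and Q = 99.
The monopolist equates marginal revenue to marginal cost: 122 − 2Q = 23, so Q = 49.5. From demand, P = 72.5.
DWL is the triangle between Q = 49.5 and Q = 99: ½·(99 − 49.5)·(72.5 − 23) = 1225.125.

DWL = 1225.125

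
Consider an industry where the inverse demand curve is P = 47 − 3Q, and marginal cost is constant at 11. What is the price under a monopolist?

P = 29

The monopolist equates marginal revenue to marginal cost: 47 − 6Q = 11, so Q = 6. From demand, P = 29.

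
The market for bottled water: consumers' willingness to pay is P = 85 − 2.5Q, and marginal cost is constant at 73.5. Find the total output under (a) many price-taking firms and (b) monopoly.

Competition: Q = 4.6; Monopoly: Q = 2.3

Under competition P = MC = 73.5, so Q = (85 − 73.5)/2.5 = 4.6.
The monopolist equates marginal revenue to marginal cost: 85 − 5Q = 73.5, so Q = 2.3. From demand, P = 79.25.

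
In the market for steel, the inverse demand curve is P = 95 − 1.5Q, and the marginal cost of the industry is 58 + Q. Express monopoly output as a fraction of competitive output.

Monopoly sets MR = MC: 95 − 3Q = 58 + Q ⇒ Q = 9.25, P = 95 − 1.5·9.25 = 81.125.
Competitive equilibrium sets price equal to marginal cost: 95 − 1.5Q = 58 + Q, so Q = 14.8 and P = 72.8.
Ratio Q_m/Q_c = 9.25/14.8 = 0.625.

Q_m/Q_c = 0.625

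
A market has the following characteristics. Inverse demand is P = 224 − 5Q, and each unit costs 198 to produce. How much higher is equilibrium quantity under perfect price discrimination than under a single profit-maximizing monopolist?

Monopoly sets MR = MC: 224 − 10Q = 198 ⇒ Q = 2.6, P = 224 − 5·2.6 = 211.
Under first-degree price discrimination the firm charges each unit its demand price and produces up to where P = MC, i.e. Q = 5.2. Consumer surplus is zero; producer surplus equals total surplus.
Change in equilibrium quantity: 5.2 − 2.6 = 2.6.

Equilibrium quantity rises by 2.6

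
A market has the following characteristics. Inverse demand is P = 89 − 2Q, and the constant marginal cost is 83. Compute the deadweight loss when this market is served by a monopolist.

Under competition P = MC = 83, so Q = (89 − 83)/2 = 3.
Monopoly sets MR = MC: 89 − 4Q = 83 ⇒ Q = 1.5, P = 89 − 2·1.5 = 86.
DWL is the triangle between Q = 1.5 and Q = 3: ½·(3 − 1.5)·(86 − 83) = 2.25.

DWL = 2.25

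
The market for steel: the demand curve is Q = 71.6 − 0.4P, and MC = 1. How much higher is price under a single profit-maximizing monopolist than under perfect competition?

Inverting demand: P = 179 − 2.5Q.
Under competition P = MC = 1, so Q = (179 − 1)/2.5 = 71.2.
Monopoly sets MR = MC: 179 − 5Q = 1 ⇒ Q = 35.6, P = 179 − 2.5·35.6 = 90.
Change in price: 90 − 1 = 89.

Price rises by 89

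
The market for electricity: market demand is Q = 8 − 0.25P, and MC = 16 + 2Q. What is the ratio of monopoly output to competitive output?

Inverting demand: P = 32 − 4Q.
The monopolist equates marginal revenue to marginal cost: 32 − 8Q = 16 + 2Q, so Q = 1.6. From demand, P = 25.6.
Under competition P = MC: 32 − 4Q = 16 + 2Q ⇒ Q = 8/3, P = 64/3.
Ratio Q_m/Q_c = 1.6/(8/3) = 0.6.

Q_m/Q_c = 0.6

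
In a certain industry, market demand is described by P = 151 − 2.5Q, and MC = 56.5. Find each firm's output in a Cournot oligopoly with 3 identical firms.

q_i = 9.45

Cournot with 3 identical firms: the symmetric best-response condition is 151 − 10q = 56.5. Each firm produces q = 9.45, total output Q = 28.35, price P = 80.125.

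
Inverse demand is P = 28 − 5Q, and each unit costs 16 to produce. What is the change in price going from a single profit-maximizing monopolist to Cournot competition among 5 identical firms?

P falls by 4

A monopolist chooses Q where MR = MC. MR = 28 − 10Q; setting this equal to 16 gives Q = 1.2 and P = 22.
Cournot with 5 identical firms: the symmetric best-response condition is 28 − 30q = 16. Each firm produces q = 0.4, total output Q = 2, price P = 18.
Change in price: 18 − 22 = −4.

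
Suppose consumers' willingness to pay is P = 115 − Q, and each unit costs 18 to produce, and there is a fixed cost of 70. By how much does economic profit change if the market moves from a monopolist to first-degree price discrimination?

Monopoly sets MR = MC: 115 − 2Q = 18 ⇒ Q = 48.5, P = 115 − 48.5 = 66.5.
Profit = (66.5 − 18)·48.5 − 70 = 2282.25.
A perfectly discriminating monopolist sells every unit with P(Q) ≥ MC(Q), so output equals the competitive quantity Q = 97. Each buyer pays their reservation price, so CS = 0 and the firm captures all surplus.
PS equals the full surplus area, 4704.5. Profit = 4704.5 − 70 = 4634.5.
Change in economic profit: 4634.5 − 2282.25 = 2352.25.

π rises by 2352.25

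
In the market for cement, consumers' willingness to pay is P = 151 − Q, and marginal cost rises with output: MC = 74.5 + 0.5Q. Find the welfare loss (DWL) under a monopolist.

DWL = 312.12

Under competition P = MC: 151 − Q = 74.5 + 0.5Q ⇒ Q = 51, P = 100.
Monopoly sets MR = MC: 151 − 2Q = 74.5 + 0.5Q ⇒ Q = 30.6, P = 151 − 30.6 = 120.4.
CS = ½·(151 − 100)·51 = 1300.5; PS = (100·51 − 74.5·51 − ½·0.5·51²) = 650.25; TS = 1950.75.
CS = ½·(151 − 120.4)·30.6 = 468.18; PS = (120.4·30.6 − 74.5·30.6 − ½·0.5·30.6²) = 1170.45; TS = 1638.63.
DWL = 1950.75 − 1638.63 = 312.12.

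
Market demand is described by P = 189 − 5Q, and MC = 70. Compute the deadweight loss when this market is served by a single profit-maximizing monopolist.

DWL = 354.025

Perfect competition: P = MC = 70, so 189 − 5Q = 70 and Q = 23.8.
The monopolist equates marginal revenue to marginal cost: 189 − 10Q = 70, so Q = 11.9. From demand, P = 129.5.
DWL is the triangle between Q = 11.9 and Q = 23.8: ½·(23.8 − 11.9)·(129.5 − 70) = 354.025.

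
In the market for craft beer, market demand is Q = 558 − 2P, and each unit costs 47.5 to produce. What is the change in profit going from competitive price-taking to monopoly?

π rises by 26796.125

Inverting demand: P = 279 − 0.5Q.
Under competition P = MC = 47.5, so Q = (279 − 47.5)/0.5 = 463.
Profit = (47.5 − 47.5)·463 = 0.
A monopolist chooses Q where MR = MC. MR = 279 − Q; setting this equal to 47.5 gives Q = 231.5 and P = 163.25.
Profit = (163.25 − 47.5)·231.5 = 26796.125.
Change in profit: 26796.125 − 0 = 26796.125.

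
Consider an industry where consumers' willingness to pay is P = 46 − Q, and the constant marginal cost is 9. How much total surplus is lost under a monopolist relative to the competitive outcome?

DWL = 171.125

Under competition P = MC = 9, so Q = (46 − 9)/1 = 37.
Monopoly sets MR = MC: 46 − 2Q = 9 ⇒ Q = 18.5, P = 46 − 18.5 = 27.5.
DWL is the triangle between Q = 18.5 and Q = 37: ½·(37 − 18.5)·(27.5 − 9) = 171.125.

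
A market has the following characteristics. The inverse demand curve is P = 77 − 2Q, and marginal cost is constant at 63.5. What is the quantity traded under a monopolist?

Q = 3.375

A monopolist chooses Q where MR = MC. MR = 77 − 4Q; setting this equal to 63.5 gives Q = 3.375 and P = 70.25.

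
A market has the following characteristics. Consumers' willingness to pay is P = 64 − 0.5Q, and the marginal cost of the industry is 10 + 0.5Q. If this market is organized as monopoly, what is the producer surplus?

The monopolist equates marginal revenue to marginal cost: 64 − Q = 10 + 0.5Q, so Q = 36. From demand, P = 46.
PS = P·Q − VC(Q) = 46·36 − (10·36 + ½·0.5·36²) = 972.

PS = 972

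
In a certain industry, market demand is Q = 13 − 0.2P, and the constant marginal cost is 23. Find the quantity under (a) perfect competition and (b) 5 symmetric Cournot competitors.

Inverting demand: P = 65 − 5Q.
Under competition P = MC = 23, so Q = (65 − 23)/5 = 8.4.
Cournot with 5 identical firms: the symmetric best-response condition is 65 − 30q = 23. Each firm produces q = 1.4, total output Q = 7, price P = 30.

Competition: Q = 8.4; Cournot: Q = 7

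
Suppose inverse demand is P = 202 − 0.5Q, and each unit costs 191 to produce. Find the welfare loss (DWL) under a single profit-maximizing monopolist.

DWL = 30.25

Perfect competition: P = MC = 191, so 202 − 0.5Q = 191 and Q = 22.
Monopoly sets MR = MC: 202 − Q = 191 ⇒ Q = 11, P = 202 − 0.5·11 = 196.5.
DWL is the triangle between Q = 11 and Q = 22: ½·(22 − 11)·(196.5 − 191) = 30.25.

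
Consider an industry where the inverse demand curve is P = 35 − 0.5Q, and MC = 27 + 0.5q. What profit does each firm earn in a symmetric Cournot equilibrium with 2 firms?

Cournot with 2 identical firms: the symmetric best-response condition is 35 − 1.5q = 27 + 0.5q. Each firm produces q = 4, total output Q = 8, price P = 31.
Each firm's profit = 31·4 − (27·4 + ½·0.5·4²) = 12.

π_i = 12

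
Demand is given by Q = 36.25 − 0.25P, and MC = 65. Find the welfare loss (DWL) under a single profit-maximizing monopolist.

DWL = 200

Inverting demand: P = 145 − 4Q.
Competitive firms price at marginal cost: P = 65, giving Q = 20.
Monopoly sets MR = MC: 145 − 8Q = 65 ⇒ Q = 10, P = 145 − 4·10 = 105.
DWL is the triangle between Q = 10 and Q = 20: ½·(20 − 10)·(105 − 65) = 200.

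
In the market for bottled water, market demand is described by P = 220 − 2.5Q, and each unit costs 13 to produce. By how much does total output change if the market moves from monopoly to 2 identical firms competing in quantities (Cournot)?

The monopolist equates marginal revenue to marginal cost: 220 − 5Q = 13, so Q = 41.4. From demand, P = 116.5.
Cournot with 2 identical firms: the symmetric best-response condition is 220 − 7.5q = 13. Each firm produces q = 27.6, total output Q = 55.2, price P = 82.
Change in total output: 55.2 − 41.4 = 13.8.

Q rises by 13.8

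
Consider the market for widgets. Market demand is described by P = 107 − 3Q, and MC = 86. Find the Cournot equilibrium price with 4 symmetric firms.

P = 90.2

Cournot with 4 identical firms: the symmetric best-response condition is 107 − 15q = 86. Each firm produces q = 1.4, total output Q = 5.6, price P = 90.2.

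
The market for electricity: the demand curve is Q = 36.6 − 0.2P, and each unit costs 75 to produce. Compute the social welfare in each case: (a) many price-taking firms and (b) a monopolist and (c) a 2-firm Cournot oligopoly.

Competition: TS = 1166.4; Monopoly: TS = 874.8; Cournot: TS = 1036.8

Inverting demand: P = 183 − 5Q.
Competitive firms price at marginal cost: P = 75, giving Q = 21.6.
CS = ½·(183 − 75)·21.6 = 1166.4; PS = (75 − 75)·21.6 = 0; TS = 1166.4.
Monopoly sets MR = MC: 183 − 10Q = 75 ⇒ Q = 10.8, P = 183 − 5·10.8 = 129.
CS = ½·(183 − 129)·10.8 = 291.6; PS = (129 − 75)·10.8 = 583.2; TS = 874.8.
Cournot with 2 identical firms: the symmetric best-response condition is 183 − 15q = 75. Each firm produces q = 7.2, total output Q = 14.4, price P = 111.
CS = ½·(183 − 111)·14.4 = 518.4; PS = (111 − 75)·14.4 = 518.4; TS = 1036.8.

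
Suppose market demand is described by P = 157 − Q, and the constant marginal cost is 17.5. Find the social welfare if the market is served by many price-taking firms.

Under competition P = MC = 17.5, so Q = (157 − 17.5)/1 = 139.5.
CS = ½·(157 − 17.5)·139.5 = 9730.125; PS = (17.5 − 17.5)·139.5 = 0; TS = 9730.125.

TS = 9730.125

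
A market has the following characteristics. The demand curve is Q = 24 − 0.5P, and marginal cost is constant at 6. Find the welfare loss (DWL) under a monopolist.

Inverting demand: P = 48 − 2Q.
Perfect competition: P = MC = 6, so 48 − 2Q = 6 and Q = 21.
The monopolist equates marginal revenue to marginal cost: 48 − 4Q = 6, so Q = 10.5. From demand, P = 27.
DWL is the triangle between Q = 10.5 and Q = 21: ½·(21 − 10.5)·(27 − 6) = 110.25.

DWL = 110.25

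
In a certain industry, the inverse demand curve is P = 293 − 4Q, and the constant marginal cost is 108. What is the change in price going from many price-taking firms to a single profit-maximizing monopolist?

Under competition P = MC = 108, so Q = (293 − 108)/4 = 46.25.
Monopoly sets MR = MC: 293 − 8Q = 108 ⇒ Q = 23.125, P = 293 − 4·23.125 = 200.5.
Change in price: 200.5 − 108 = 92.5.

Price rises by 92.5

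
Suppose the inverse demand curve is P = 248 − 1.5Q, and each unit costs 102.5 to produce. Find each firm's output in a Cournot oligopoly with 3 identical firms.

With 3 symmetric Cournot firms, each firm's FOC gives 248 − 6q = 102.5, so q = 24.25, Q = 3·24.25 = 72.75, and P = 138.875.

q_i = 24.25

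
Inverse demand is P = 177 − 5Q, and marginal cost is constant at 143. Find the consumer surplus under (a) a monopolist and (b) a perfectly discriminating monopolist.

Monopoly sets MR = MC: 177 − 10Q = 143 ⇒ Q = 3.4, P = 177 − 5·3.4 = 160.
CS = ½·(177 − 160)·3.4 = 28.9.
A perfectly discriminating monopolist sells every unit with P(Q) ≥ MC(Q), so output equals the competitive quantity Q = 6.8. Each buyer pays their reservation price, so CS = 0 and the firm captures all surplus.
CS = 0.

Monopoly: CS = 28.9; Perfect PD: CS = 0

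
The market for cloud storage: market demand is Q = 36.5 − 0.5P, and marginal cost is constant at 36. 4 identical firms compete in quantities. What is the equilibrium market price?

P = 43.4

Inverting demand: P = 73 − 2Q.
In a 4-firm Cournot equilibrium, symmetry and the first-order condition give q = (73 − 36)/(10) = 3.7. So Q = 14.8 and P = 43.4.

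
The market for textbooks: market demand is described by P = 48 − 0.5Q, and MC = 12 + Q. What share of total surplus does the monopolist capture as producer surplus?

Monopoly sets MR = MC: 48 − Q = 12 + Q ⇒ Q = 18, P = 48 − 0.5·18 = 39.
CS = ½·(48 − 39)·18 = 81.
PS = P·Q − VC(Q) = 39·18 − (12·18 + ½·1·18²) = 324.
Share captured = PS/TS = 324/405 = 0.8.

PS/TS = 0.8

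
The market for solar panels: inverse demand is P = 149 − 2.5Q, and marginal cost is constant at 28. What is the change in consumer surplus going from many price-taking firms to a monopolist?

Consumer surplus falls by 2196.15

Under competition P = MC = 28, so Q = (149 − 28)/2.5 = 48.4.
CS = ½·(149 − 28)·48.4 = 2928.2.
A monopolist chooses Q where MR = MC. MR = 149 − 5Q; setting this equal to 28 gives Q = 24.2 and P = 88.5.
CS = ½·(149 − 88.5)·24.2 = 732.05.
Change in consumer surplus: 732.05 − 2928.2 = −2196.15.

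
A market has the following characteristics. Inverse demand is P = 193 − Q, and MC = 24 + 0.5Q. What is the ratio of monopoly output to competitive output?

Monopoly sets MR = MC: 193 − 2Q = 24 + 0.5Q ⇒ Q = 67.6, P = 193 − 67.6 = 125.4.
Competitive equilibrium sets price equal to marginal cost: 193 − Q = 24 + 0.5Q, so Q = 338/3 and P = 241/3.
Ratio Q_m/Q_c = 67.6/(338/3) = 0.6.

Q_m/Q_c = 0.6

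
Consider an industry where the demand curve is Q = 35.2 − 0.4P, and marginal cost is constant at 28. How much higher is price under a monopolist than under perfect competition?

Inverting demand: P = 88 − 2.5Q.
Under competition P = MC = 28, so Q = (88 − 28)/2.5 = 24.
Monopoly sets MR = MC: 88 − 5Q = 28 ⇒ Q = 12, P = 88 − 2.5·12 = 58.
Change in price: 58 − 28 = 30.

Price rises by 30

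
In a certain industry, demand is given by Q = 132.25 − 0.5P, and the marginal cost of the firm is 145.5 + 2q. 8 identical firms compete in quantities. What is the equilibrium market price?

Inverting demand: P = 264.5 − 2Q.
In a 8-firm Cournot equilibrium, symmetry and the first-order condition give q = (264.5 − 145.5)/(20) = 5.95. So Q = 47.6 and P = 169.3.

P = 169.3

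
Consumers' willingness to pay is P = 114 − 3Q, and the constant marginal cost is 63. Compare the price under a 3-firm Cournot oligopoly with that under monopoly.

In a 3-firm Cournot equilibrium, symmetry and the first-order condition give q = (114 − 63)/(12) = 4.25. So Q = 12.75 and P = 75.75.
Monopoly sets MR = MC: 114 − 6Q = 63 ⇒ Q = 8.5, P = 114 − 3·8.5 = 88.5.

Cournot: P = 75.75; Monopoly: P = 88.5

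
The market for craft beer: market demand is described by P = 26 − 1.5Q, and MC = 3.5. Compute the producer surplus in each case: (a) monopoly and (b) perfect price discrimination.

A monopolist chooses Q where MR = MC. MR = 26 − 3Q; setting this equal to 3.5 gives Q = 7.5 and P = 14.75.
PS = (14.75 − 3.5)·7.5 = 84.375.
Under first-degree price discrimination the firm charges each unit its demand price and produces up to where P = MC, i.e. Q = 15. Consumer surplus is zero; producer surplus equals total surplus.
PS = ½·(26 − 3.5)·15 = 168.75.

Monopoly: PS = 84.375; Perfect PD: PS = 168.75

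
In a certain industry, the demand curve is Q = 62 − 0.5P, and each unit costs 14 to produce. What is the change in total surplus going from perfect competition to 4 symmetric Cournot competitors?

Total surplus falls by 121

Inverting demand: P = 124 − 2Q.
Perfect competition: P = MC = 14, so 124 − 2Q = 14 and Q = 55.
CS = ½·(124 − 14)·55 = 3025; PS = (14 − 14)·55 = 0; TS = 3025.
Cournot with 4 identical firms: the symmetric best-response condition is 124 − 10q = 14. Each firm produces q = 11, total output Q = 44, price P = 36.
CS = ½·(124 − 36)·44 = 1936; PS = (36 − 14)·44 = 968; TS = 2904.
Change in total surplus: 2904 − 3025 = −121.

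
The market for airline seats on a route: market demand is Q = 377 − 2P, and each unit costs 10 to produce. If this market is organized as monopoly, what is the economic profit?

Inverting demand: P = 188.5 − 0.5Q.
A monopolist chooses Q where MR = MC. MR = 188.5 − Q; setting this equal to 10 gives Q = 178.5 and P = 99.25.
Profit = (99.25 − 10)·178.5 = 15931.125.

Profit = 15931.125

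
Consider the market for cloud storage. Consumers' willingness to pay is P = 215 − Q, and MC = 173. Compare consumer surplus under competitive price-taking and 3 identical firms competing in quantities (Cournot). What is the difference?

Under competition P = MC = 173, so Q = (215 − 173)/1 = 42.
CS = ½·(215 − 173)·42 = 882.
With 3 symmetric Cournot firms, each firm's FOC gives 215 − 4q = 173, so q = 10.5, Q = 3·10.5 = 31.5, and P = 183.5.
CS = ½·(215 − 183.5)·31.5 = 496.125.
Change in consumer surplus: 496.125 − 882 = −385.875.

CS falls by 385.875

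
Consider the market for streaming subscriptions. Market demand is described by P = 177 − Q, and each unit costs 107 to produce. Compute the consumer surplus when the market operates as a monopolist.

CS = 612.5

Monopoly sets MR = MC: 177 − 2Q = 107 ⇒ Q = 35, P = 177 − 35 = 142.
CS = ½·(177 − 142)·35 = 612.5.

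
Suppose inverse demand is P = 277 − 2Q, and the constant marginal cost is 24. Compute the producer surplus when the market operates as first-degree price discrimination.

A perfectly discriminating monopolist sells every unit with P(Q) ≥ MC(Q), so output equals the competitive quantity Q = 126.5. Each buyer pays their reservation price, so CS = 0 and the firm captures all surplus.
PS = ½·(277 − 24)·126.5 = 16002.25.

PS = 16002.25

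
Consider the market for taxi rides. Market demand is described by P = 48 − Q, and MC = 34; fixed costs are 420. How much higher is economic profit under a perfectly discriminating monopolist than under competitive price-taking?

Economic profit rises by 98

Competitive firms price at marginal cost: P = 34, giving Q = 14.
Profit = (34 − 34)·14 − 420 = −420.
A perfectly discriminating monopolist sells every unit with P(Q) ≥ MC(Q), so output equals the competitive quantity Q = 14. Each buyer pays their reservation price, so CS = 0 and the firm captures all surplus.
PS equals the full surplus area, 98. Profit = 98 − 420 = −322.
Change in economic profit: −322 − −420 = 98.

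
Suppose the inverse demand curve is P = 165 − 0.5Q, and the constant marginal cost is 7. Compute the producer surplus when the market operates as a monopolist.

Monopoly sets MR = MC: 165 − Q = 7 ⇒ Q = 158, P = 165 − 0.5·158 = 86.
PS = (86 − 7)·158 = 12482.

PS = 12482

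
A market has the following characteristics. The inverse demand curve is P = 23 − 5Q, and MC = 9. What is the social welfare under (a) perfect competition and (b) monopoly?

Competitive firms price at marginal cost: P = 9, giving Q = 2.8.
CS = ½·(23 − 9)·2.8 = 19.6; PS = (9 − 9)·2.8 = 0; TS = 19.6.
Monopoly sets MR = MC: 23 − 10Q = 9 ⇒ Q = 1.4, P = 23 − 5·1.4 = 16.
CS = ½·(23 − 16)·1.4 = 4.9; PS = (16 − 9)·1.4 = 9.8; TS = 14.7.

Competition: TS = 19.6; Monopoly: TS = 14.7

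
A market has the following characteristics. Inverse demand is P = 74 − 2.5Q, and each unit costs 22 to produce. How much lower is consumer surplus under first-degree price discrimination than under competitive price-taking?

Perfect competition: P = MC = 22, so 74 − 2.5Q = 22 and Q = 20.8.
CS = ½·(74 − 22)·20.8 = 540.8.
A perfectly discriminating monopolist sells every unit with P(Q) ≥ MC(Q), so output equals the competitive quantity Q = 20.8. Each buyer pays their reservation price, so CS = 0 and the firm captures all surplus.
CS = 0.
Change in consumer surplus: 0 − 540.8 = −540.8.

Consumer surplus falls by 540.8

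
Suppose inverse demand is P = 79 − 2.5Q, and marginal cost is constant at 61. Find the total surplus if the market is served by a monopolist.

Monopoly sets MR = MC: 79 − 5Q = 61 ⇒ Q = 3.6, P = 79 − 2.5·3.6 = 70.
CS = ½·(79 − 70)·3.6 = 16.2; PS = (70 − 61)·3.6 = 32.4; TS = 48.6.

TS = 48.6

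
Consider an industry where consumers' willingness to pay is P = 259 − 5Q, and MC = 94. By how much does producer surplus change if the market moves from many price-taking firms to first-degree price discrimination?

Competitive firms price at marginal cost: P = 94, giving Q = 33.
PS = (94 − 94)·33 = 0.
With perfect price discrimination, output is the efficient level Q = 33 (where demand meets MC), but every buyer pays their willingness to pay: CS = 0 and PS = total surplus.
PS = ½·(259 − 94)·33 = 2722.5.
Change in producer surplus: 2722.5 − 0 = 2722.5.

Producer surplus rises by 2722.5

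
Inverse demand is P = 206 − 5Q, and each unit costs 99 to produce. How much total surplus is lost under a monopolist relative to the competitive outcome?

DWL = 286.225

Under competition P = MC = 99, so Q = (206 − 99)/5 = 21.4.
The monopolist equates marginal revenue to marginal cost: 206 − 10Q = 99, so Q = 10.7. From demand, P = 152.5.
DWL is the triangle between Q = 10.7 and Q = 21.4: ½·(21.4 − 10.7)·(152.5 − 99) = 286.225.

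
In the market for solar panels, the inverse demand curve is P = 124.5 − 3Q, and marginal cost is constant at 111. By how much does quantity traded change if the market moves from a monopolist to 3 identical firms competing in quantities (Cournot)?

Quantity traded rises by 1.125

Monopoly sets MR = MC: 124.5 − 6Q = 111 ⇒ Q = 2.25, P = 124.5 − 3·2.25 = 117.75.
With 3 symmetric Cournot firms, each firm's FOC gives 124.5 − 12q = 111, so q = 1.125, Q = 3·1.125 = 3.375, and P = 114.375.
Change in quantity traded: 3.375 − 2.25 = 1.125.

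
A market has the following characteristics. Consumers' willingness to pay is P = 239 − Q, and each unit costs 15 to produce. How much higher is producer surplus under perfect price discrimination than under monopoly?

Producer surplus rises by 12544

Monopoly sets MR = MC: 239 − 2Q = 15 ⇒ Q = 112, P = 239 − 112 = 127.
PS = (127 − 15)·112 = 12544.
A perfectly discriminating monopolist sells every unit with P(Q) ≥ MC(Q), so output equals the competitive quantity Q = 224. Each buyer pays their reservation price, so CS = 0 and the firm captures all surplus.
PS = ½·(239 − 15)·224 = 25088.
Change in producer surplus: 25088 − 12544 = 12544.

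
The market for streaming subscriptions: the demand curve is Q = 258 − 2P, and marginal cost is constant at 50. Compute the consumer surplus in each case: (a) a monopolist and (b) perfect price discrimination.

Monopoly: CS = 1560.25; Perfect PD: CS = 0

Inverting demand: P = 129 − 0.5Q.
Monopoly sets MR = MC: 129 − Q = 50 ⇒ Q = 79, P = 129 − 0.5·79 = 89.5.
CS = ½·(129 − 89.5)·79 = 1560.25.
A perfectly discriminating monopolist sells every unit with P(Q) ≥ MC(Q), so output equals the competitive quantity Q = 158. Each buyer pays their reservation price, so CS = 0 and the firm captures all surplus.
CS = 0.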